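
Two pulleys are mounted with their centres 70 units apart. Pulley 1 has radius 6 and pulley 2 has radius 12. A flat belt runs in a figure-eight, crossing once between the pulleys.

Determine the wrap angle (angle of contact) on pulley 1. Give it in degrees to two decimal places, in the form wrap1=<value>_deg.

crossed belt: β = asin((r1+r2)/C) = asin(18/70) = 14.9006°
wrap1 = wrap2 = π + 2β = 209.8012°

wrap1=209.80_deg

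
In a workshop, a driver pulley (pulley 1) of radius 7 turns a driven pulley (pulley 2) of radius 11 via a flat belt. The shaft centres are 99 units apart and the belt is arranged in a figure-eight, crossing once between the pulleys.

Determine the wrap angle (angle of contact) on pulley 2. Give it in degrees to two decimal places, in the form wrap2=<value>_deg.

crossed belt: β = asin((r1+r2)/C) = asin(18/99) = 10.4757°
wrap1 = wrap2 = π + 2β = 200.9514°

wrap2=200.95_deg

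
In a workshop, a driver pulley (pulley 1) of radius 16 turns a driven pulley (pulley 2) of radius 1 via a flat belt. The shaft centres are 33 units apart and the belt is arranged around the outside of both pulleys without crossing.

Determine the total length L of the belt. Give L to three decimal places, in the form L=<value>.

open belt: β = asin((r2−r1)/C) = asin(-15/33) = -27.0357°
wrap1 = π − 2β = 234.0714°
wrap2 = π + 2β = 125.9286°
tangent length = C·cosβ = 29.3939
L = r1·wrap1 + r2·wrap2 + 2·C·cosβ = 16·4.0853 + 1·2.1979 + 2·29.3939 = 126.3507

L=126.351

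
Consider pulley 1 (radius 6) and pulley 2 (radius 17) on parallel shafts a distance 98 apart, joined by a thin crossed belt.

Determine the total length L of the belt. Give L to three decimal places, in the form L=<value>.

crossed belt: β = asin((r1+r2)/C) = asin(23/98) = 13.5736°
wrap1 = wrap2 = π + 2β = 207.1472°
tangent length = C·cosβ = 95.2628
L = (r1+r2)·wrap + 2·C·cosβ = 23·3.6154 + 2·95.2628 = 273.6798

L=273.680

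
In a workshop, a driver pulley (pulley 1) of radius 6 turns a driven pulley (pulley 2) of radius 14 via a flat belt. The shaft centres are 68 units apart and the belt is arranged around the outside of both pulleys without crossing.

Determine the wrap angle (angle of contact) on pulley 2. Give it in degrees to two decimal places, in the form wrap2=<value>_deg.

wrap2=193.51_deg

open belt: β = asin((r2−r1)/C) = asin(8/68) = 6.7563°
wrap1 = π − 2β = 166.4873°
wrap2 = π + 2β = 193.5127°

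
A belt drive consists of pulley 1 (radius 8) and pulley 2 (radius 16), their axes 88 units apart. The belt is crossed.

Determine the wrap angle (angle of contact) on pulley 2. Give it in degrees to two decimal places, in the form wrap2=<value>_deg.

wrap2=211.65_deg

crossed belt: β = asin((r1+r2)/C) = asin(24/88) = 15.8266°
wrap1 = wrap2 = π + 2β = 211.6532°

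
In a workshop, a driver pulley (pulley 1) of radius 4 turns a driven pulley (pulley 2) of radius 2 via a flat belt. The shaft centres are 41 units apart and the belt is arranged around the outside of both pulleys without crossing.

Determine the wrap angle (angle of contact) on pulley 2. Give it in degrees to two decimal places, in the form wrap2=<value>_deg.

open belt: β = asin((r2−r1)/C) = asin(-2/41) = -2.7960°
wrap1 = π − 2β = 185.5921°
wrap2 = π + 2β = 174.4079°

wrap2=174.41_deg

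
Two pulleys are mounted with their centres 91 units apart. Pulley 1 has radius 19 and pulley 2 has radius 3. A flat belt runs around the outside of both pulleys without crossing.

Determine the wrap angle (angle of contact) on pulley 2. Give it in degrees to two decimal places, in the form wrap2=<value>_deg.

wrap2=159.75_deg

open belt: β = asin((r2−r1)/C) = asin(-16/91) = -10.1266°
wrap1 = π − 2β = 200.2532°
wrap2 = π + 2β = 159.7468°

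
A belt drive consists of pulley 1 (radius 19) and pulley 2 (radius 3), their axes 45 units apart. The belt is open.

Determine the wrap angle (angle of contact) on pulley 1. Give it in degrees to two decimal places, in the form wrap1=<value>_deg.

wrap1=221.65_deg

open belt: β = asin((r2−r1)/C) = asin(-16/45) = -20.8275°
wrap1 = π − 2β = 221.6550°
wrap2 = π + 2β = 138.3450°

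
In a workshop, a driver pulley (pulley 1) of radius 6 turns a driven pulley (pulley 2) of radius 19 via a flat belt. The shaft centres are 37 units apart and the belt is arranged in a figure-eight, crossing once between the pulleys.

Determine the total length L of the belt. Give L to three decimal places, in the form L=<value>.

crossed belt: β = asin((r1+r2)/C) = asin(25/37) = 42.5066°
wrap1 = wrap2 = π + 2β = 265.0133°
tangent length = C·cosβ = 27.2764
L = (r1+r2)·wrap + 2·C·cosβ = 25·4.6254 + 2·27.2764 = 170.1866

L=170.187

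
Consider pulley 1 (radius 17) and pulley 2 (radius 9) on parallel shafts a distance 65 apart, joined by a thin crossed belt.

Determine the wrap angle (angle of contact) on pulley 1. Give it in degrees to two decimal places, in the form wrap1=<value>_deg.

crossed belt: β = asin((r1+r2)/C) = asin(26/65) = 23.5782°
wrap1 = wrap2 = π + 2β = 227.1564°

wrap1=227.16_deg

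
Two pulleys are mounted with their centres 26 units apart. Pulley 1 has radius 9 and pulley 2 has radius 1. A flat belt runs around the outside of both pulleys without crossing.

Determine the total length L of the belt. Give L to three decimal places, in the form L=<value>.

L=85.897

open belt: β = asin((r2−r1)/C) = asin(-8/26) = -17.9202°
wrap1 = π − 2β = 215.8404°
wrap2 = π + 2β = 144.1596°
tangent length = C·cosβ = 24.7386
L = r1·wrap1 + r2·wrap2 + 2·C·cosβ = 9·3.7671 + 1·2.5161 + 2·24.7386 = 85.8975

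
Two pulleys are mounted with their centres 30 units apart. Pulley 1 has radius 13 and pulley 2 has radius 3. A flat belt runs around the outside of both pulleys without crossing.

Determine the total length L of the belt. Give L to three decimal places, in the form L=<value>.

L=113.631

open belt: β = asin((r2−r1)/C) = asin(-10/30) = -19.4712°
wrap1 = π − 2β = 218.9424°
wrap2 = π + 2β = 141.0576°
tangent length = C·cosβ = 28.2843
L = r1·wrap1 + r2·wrap2 + 2·C·cosβ = 13·3.8213 + 3·2.4619 + 2·28.2843 = 113.6308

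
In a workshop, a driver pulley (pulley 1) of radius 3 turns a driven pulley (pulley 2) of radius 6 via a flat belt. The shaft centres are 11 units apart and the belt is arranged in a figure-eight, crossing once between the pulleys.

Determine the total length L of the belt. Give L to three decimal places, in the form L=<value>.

crossed belt: β = asin((r1+r2)/C) = asin(9/11) = 54.9032°
wrap1 = wrap2 = π + 2β = 289.8064°
tangent length = C·cosβ = 6.3246
L = (r1+r2)·wrap + 2·C·cosβ = 9·5.0581 + 2·6.3246 = 58.1718

L=58.172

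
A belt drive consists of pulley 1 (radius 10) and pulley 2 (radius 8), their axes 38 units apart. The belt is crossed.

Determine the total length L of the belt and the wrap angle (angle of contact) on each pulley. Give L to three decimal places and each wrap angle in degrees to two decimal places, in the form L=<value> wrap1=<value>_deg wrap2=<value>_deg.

L=141.246 wrap1=236.55_deg wrap2=236.55_deg

crossed belt: β = asin((r1+r2)/C) = asin(18/38) = 28.2737°
wrap1 = wrap2 = π + 2β = 236.5474°
tangent length = C·cosβ = 33.4664
L = (r1+r2)·wrap + 2·C·cosβ = 18·4.1285 + 2·33.4664 = 141.2464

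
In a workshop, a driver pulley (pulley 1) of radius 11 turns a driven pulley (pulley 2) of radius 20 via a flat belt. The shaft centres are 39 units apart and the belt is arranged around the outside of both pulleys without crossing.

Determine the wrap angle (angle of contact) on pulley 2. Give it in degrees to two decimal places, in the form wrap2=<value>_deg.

wrap2=206.68_deg

open belt: β = asin((r2−r1)/C) = asin(9/39) = 13.3424°
wrap1 = π − 2β = 153.3153°
wrap2 = π + 2β = 206.6847°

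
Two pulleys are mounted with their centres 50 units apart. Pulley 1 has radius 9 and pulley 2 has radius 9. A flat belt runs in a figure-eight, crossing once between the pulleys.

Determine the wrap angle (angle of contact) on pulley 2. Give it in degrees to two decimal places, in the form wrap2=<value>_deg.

crossed belt: β = asin((r1+r2)/C) = asin(18/50) = 21.1002°
wrap1 = wrap2 = π + 2β = 222.2004°

wrap2=222.20_deg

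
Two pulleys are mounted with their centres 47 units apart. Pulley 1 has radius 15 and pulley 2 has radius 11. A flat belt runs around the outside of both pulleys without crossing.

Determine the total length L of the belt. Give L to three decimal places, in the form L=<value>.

open belt: β = asin((r2−r1)/C) = asin(-4/47) = -4.8821°
wrap1 = π − 2β = 189.7643°
wrap2 = π + 2β = 170.2357°
tangent length = C·cosβ = 46.8295
L = r1·wrap1 + r2·wrap2 + 2·C·cosβ = 15·3.3120 + 11·2.9712 + 2·46.8295 = 176.0220

L=176.022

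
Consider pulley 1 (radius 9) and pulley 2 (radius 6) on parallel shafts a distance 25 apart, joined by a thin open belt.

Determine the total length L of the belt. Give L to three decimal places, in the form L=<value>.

open belt: β = asin((r2−r1)/C) = asin(-3/25) = -6.8921°
wrap1 = π − 2β = 193.7842°
wrap2 = π + 2β = 166.2158°
tangent length = C·cosβ = 24.8193
L = r1·wrap1 + r2·wrap2 + 2·C·cosβ = 9·3.3822 + 6·2.9010 + 2·24.8193 = 97.4843

L=97.484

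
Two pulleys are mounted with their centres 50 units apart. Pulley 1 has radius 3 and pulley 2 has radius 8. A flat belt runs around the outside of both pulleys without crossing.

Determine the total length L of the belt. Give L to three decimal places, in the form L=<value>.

L=135.058

open belt: β = asin((r2−r1)/C) = asin(5/50) = 5.7392°
wrap1 = π − 2β = 168.5217°
wrap2 = π + 2β = 191.4783°
tangent length = C·cosβ = 49.7494
L = r1·wrap1 + r2·wrap2 + 2·C·cosβ = 3·2.9413 + 8·3.3419 + 2·49.7494 = 135.0579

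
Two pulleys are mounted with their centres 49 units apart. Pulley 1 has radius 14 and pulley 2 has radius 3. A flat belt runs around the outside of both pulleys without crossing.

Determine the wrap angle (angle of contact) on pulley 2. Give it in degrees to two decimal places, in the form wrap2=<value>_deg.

wrap2=154.05_deg

open belt: β = asin((r2−r1)/C) = asin(-11/49) = -12.9729°
wrap1 = π − 2β = 205.9458°
wrap2 = π + 2β = 154.0542°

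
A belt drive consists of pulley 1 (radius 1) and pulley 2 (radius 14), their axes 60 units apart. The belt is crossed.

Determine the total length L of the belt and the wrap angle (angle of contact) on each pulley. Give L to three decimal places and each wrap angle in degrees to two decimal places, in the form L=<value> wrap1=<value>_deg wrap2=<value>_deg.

L=170.894 wrap1=208.96_deg wrap2=208.96_deg

crossed belt: β = asin((r1+r2)/C) = asin(15/60) = 14.4775°
wrap1 = wrap2 = π + 2β = 208.9550°
tangent length = C·cosβ = 58.0948
L = (r1+r2)·wrap + 2·C·cosβ = 15·3.6470 + 2·58.0948 = 170.8938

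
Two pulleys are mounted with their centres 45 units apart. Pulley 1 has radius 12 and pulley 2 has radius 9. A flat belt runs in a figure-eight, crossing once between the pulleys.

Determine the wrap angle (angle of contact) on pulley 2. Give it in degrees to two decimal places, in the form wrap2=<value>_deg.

wrap2=235.64_deg

crossed belt: β = asin((r1+r2)/C) = asin(21/45) = 27.8181°
wrap1 = wrap2 = π + 2β = 235.6363°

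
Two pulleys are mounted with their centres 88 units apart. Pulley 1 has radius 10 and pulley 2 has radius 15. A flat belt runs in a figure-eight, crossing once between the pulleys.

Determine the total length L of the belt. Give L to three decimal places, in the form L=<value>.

L=261.691

crossed belt: β = asin((r1+r2)/C) = asin(25/88) = 16.5045°
wrap1 = wrap2 = π + 2β = 213.0090°
tangent length = C·cosβ = 84.3742
L = (r1+r2)·wrap + 2·C·cosβ = 25·3.7177 + 2·84.3742 = 261.6911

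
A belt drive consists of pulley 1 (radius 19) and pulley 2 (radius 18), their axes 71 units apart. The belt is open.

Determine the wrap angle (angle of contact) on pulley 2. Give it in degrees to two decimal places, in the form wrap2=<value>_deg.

open belt: β = asin((r2−r1)/C) = asin(-1/71) = -0.8070°
wrap1 = π − 2β = 181.6140°
wrap2 = π + 2β = 178.3860°

wrap2=178.39_deg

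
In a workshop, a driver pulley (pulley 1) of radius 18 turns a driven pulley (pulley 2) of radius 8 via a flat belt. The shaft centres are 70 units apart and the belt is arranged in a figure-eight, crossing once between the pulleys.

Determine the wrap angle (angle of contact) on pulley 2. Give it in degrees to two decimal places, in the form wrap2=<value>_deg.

crossed belt: β = asin((r1+r2)/C) = asin(26/70) = 21.8037°
wrap1 = wrap2 = π + 2β = 223.6075°

wrap2=223.61_deg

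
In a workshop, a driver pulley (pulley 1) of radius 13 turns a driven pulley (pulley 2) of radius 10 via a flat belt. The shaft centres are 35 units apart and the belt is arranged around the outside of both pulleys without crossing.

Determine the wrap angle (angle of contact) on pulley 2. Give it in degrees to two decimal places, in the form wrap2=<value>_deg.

wrap2=170.17_deg

open belt: β = asin((r2−r1)/C) = asin(-3/35) = -4.9171°
wrap1 = π − 2β = 189.8342°
wrap2 = π + 2β = 170.1658°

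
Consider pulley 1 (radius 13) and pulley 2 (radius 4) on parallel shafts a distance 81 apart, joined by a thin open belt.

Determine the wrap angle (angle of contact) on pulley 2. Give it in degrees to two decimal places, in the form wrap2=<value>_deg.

open belt: β = asin((r2−r1)/C) = asin(-9/81) = -6.3794°
wrap1 = π − 2β = 192.7587°
wrap2 = π + 2β = 167.2413°

wrap2=167.24_deg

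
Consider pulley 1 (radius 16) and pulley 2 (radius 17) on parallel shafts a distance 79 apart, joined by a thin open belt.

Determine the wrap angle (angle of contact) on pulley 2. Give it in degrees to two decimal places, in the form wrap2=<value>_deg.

open belt: β = asin((r2−r1)/C) = asin(1/79) = 0.7253°
wrap1 = π − 2β = 178.5494°
wrap2 = π + 2β = 181.4506°

wrap2=181.45_deg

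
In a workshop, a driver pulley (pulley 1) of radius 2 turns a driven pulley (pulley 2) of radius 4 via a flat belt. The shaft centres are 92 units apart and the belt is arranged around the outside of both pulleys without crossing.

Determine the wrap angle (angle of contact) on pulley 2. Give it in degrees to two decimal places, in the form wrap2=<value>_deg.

open belt: β = asin((r2−r1)/C) = asin(2/92) = 1.2457°
wrap1 = π − 2β = 177.5087°
wrap2 = π + 2β = 182.4913°

wrap2=182.49_deg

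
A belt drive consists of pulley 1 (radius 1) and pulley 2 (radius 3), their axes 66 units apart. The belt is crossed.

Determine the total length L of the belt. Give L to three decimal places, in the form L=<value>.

L=144.809

crossed belt: β = asin((r1+r2)/C) = asin(4/66) = 3.4746°
wrap1 = wrap2 = π + 2β = 186.9492°
tangent length = C·cosβ = 65.8787
L = (r1+r2)·wrap + 2·C·cosβ = 4·3.2629 + 2·65.8787 = 144.8089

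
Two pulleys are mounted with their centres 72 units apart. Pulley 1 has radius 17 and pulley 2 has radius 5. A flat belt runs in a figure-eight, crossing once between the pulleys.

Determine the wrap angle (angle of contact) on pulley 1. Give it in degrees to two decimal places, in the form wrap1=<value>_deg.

crossed belt: β = asin((r1+r2)/C) = asin(22/72) = 17.7916°
wrap1 = wrap2 = π + 2β = 215.5832°

wrap1=215.58_deg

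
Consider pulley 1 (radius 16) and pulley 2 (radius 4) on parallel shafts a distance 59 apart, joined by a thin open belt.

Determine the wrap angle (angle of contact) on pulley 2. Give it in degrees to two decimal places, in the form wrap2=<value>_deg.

wrap2=156.53_deg

open belt: β = asin((r2−r1)/C) = asin(-12/59) = -11.7353°
wrap1 = π − 2β = 203.4705°
wrap2 = π + 2β = 156.5295°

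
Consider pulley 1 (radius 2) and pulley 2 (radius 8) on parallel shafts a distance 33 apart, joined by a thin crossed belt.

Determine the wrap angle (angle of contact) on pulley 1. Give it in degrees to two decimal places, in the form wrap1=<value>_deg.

crossed belt: β = asin((r1+r2)/C) = asin(10/33) = 17.6397°
wrap1 = wrap2 = π + 2β = 215.2794°

wrap1=215.28_deg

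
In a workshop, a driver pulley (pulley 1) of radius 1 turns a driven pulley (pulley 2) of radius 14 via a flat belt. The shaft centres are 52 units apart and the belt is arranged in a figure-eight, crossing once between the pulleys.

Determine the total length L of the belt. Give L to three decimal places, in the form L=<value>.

crossed belt: β = asin((r1+r2)/C) = asin(15/52) = 16.7659°
wrap1 = wrap2 = π + 2β = 213.5317°
tangent length = C·cosβ = 49.7896
L = (r1+r2)·wrap + 2·C·cosβ = 15·3.7268 + 2·49.7896 = 155.4816

L=155.482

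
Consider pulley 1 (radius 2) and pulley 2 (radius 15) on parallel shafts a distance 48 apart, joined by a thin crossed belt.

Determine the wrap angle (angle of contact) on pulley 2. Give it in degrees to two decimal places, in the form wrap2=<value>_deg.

crossed belt: β = asin((r1+r2)/C) = asin(17/48) = 20.7424°
wrap1 = wrap2 = π + 2β = 221.4848°

wrap2=221.48_deg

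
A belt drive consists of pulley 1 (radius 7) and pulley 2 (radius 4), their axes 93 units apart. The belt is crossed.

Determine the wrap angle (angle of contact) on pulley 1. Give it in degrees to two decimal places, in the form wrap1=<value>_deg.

crossed belt: β = asin((r1+r2)/C) = asin(11/93) = 6.7928°
wrap1 = wrap2 = π + 2β = 193.5856°

wrap1=193.59_deg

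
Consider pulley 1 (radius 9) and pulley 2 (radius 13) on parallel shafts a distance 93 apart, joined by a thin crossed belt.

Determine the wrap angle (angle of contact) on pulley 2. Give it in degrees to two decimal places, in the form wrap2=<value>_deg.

crossed belt: β = asin((r1+r2)/C) = asin(22/93) = 13.6835°
wrap1 = wrap2 = π + 2β = 207.3671°

wrap2=207.37_deg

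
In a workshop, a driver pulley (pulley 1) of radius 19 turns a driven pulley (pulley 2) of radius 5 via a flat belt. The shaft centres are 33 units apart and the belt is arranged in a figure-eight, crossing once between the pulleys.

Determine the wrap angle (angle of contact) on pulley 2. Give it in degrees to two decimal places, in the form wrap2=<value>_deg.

wrap2=273.32_deg

crossed belt: β = asin((r1+r2)/C) = asin(24/33) = 46.6582°
wrap1 = wrap2 = π + 2β = 273.3165°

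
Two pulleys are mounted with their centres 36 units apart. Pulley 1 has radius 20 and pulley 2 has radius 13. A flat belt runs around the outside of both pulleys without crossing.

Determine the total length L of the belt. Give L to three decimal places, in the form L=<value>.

open belt: β = asin((r2−r1)/C) = asin(-7/36) = -11.2123°
wrap1 = π − 2β = 202.4245°
wrap2 = π + 2β = 157.5755°
tangent length = C·cosβ = 35.3129
L = r1·wrap1 + r2·wrap2 + 2·C·cosβ = 20·3.5330 + 13·2.7502 + 2·35.3129 = 177.0380

L=177.038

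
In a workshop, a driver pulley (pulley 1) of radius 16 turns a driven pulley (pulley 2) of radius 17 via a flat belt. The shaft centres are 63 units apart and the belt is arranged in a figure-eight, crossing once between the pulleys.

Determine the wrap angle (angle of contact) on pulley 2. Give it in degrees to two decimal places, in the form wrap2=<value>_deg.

crossed belt: β = asin((r1+r2)/C) = asin(33/63) = 31.5881°
wrap1 = wrap2 = π + 2β = 243.1763°

wrap2=243.18_deg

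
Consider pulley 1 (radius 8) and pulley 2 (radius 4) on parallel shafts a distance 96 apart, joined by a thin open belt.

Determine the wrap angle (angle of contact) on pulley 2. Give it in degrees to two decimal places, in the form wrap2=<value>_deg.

wrap2=175.22_deg

open belt: β = asin((r2−r1)/C) = asin(-4/96) = -2.3880°
wrap1 = π − 2β = 184.7760°
wrap2 = π + 2β = 175.2240°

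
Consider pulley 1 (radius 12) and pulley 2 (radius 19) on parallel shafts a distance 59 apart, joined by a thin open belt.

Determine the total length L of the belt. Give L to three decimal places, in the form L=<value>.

L=216.221

open belt: β = asin((r2−r1)/C) = asin(7/59) = 6.8139°
wrap1 = π − 2β = 166.3723°
wrap2 = π + 2β = 193.6277°
tangent length = C·cosβ = 58.5833
L = r1·wrap1 + r2·wrap2 + 2·C·cosβ = 12·2.9037 + 19·3.3794 + 2·58.5833 = 216.2209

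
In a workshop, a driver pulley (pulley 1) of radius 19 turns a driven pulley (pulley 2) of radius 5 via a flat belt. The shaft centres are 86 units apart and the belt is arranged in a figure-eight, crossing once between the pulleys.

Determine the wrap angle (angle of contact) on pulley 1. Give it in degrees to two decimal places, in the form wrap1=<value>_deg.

crossed belt: β = asin((r1+r2)/C) = asin(24/86) = 16.2047°
wrap1 = wrap2 = π + 2β = 212.4094°

wrap1=212.41_deg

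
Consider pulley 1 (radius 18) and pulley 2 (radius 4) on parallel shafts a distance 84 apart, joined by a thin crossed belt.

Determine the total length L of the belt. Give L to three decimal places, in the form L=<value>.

L=242.911

crossed belt: β = asin((r1+r2)/C) = asin(22/84) = 15.1831°
wrap1 = wrap2 = π + 2β = 210.3662°
tangent length = C·cosβ = 81.0679
L = (r1+r2)·wrap + 2·C·cosβ = 22·3.6716 + 2·81.0679 = 242.9106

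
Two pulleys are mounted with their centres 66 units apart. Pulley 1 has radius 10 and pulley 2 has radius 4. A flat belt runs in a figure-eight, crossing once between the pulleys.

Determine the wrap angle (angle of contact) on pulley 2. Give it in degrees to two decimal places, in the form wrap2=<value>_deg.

wrap2=204.49_deg

crossed belt: β = asin((r1+r2)/C) = asin(14/66) = 12.2467°
wrap1 = wrap2 = π + 2β = 204.4934°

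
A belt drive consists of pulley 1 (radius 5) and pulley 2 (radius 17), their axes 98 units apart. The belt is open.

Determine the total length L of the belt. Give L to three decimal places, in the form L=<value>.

open belt: β = asin((r2−r1)/C) = asin(12/98) = 7.0335°
wrap1 = π − 2β = 165.9331°
wrap2 = π + 2β = 194.0669°
tangent length = C·cosβ = 97.2625
L = r1·wrap1 + r2·wrap2 + 2·C·cosβ = 5·2.8961 + 17·3.3871 + 2·97.2625 = 266.5863

L=266.586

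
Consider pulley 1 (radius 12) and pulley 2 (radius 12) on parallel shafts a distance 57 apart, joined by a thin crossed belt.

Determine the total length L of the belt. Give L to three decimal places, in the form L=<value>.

L=199.661

crossed belt: β = asin((r1+r2)/C) = asin(24/57) = 24.9011°
wrap1 = wrap2 = π + 2β = 229.8021°
tangent length = C·cosβ = 51.7011
L = (r1+r2)·wrap + 2·C·cosβ = 24·4.0108 + 2·51.7011 = 199.6614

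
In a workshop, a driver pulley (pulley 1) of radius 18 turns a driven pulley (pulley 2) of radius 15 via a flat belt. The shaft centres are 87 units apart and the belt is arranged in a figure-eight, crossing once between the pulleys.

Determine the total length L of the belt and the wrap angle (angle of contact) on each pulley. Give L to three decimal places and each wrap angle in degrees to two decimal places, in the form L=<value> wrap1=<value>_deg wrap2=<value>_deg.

crossed belt: β = asin((r1+r2)/C) = asin(33/87) = 22.2910°
wrap1 = wrap2 = π + 2β = 224.5819°
tangent length = C·cosβ = 80.4984
L = (r1+r2)·wrap + 2·C·cosβ = 33·3.9197 + 2·80.4984 = 290.3468

L=290.347 wrap1=224.58_deg wrap2=224.58_deg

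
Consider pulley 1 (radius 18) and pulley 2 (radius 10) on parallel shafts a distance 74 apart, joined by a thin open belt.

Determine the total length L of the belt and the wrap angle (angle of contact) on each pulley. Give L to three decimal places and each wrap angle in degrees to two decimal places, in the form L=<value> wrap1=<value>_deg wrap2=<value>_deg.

open belt: β = asin((r2−r1)/C) = asin(-8/74) = -6.2063°
wrap1 = π − 2β = 192.4125°
wrap2 = π + 2β = 167.5875°
tangent length = C·cosβ = 73.5663
L = r1·wrap1 + r2·wrap2 + 2·C·cosβ = 18·3.3582 + 10·2.9250 + 2·73.5663 = 236.8303

L=236.830 wrap1=192.41_deg wrap2=167.59_deg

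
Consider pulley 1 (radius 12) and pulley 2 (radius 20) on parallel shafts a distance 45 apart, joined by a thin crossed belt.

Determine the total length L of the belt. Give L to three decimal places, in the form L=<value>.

L=214.437

crossed belt: β = asin((r1+r2)/C) = asin(32/45) = 45.3254°
wrap1 = wrap2 = π + 2β = 270.6508°
tangent length = C·cosβ = 31.6386
L = (r1+r2)·wrap + 2·C·cosβ = 32·4.7237 + 2·31.6386 = 214.4371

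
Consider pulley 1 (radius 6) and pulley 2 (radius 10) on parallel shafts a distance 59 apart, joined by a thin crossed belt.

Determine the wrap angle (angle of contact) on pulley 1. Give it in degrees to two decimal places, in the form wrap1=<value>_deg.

wrap1=211.47_deg

crossed belt: β = asin((r1+r2)/C) = asin(16/59) = 15.7349°
wrap1 = wrap2 = π + 2β = 211.4698°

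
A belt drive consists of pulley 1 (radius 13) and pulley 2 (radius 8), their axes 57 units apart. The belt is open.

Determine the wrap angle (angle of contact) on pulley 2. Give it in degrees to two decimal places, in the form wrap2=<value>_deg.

open belt: β = asin((r2−r1)/C) = asin(-5/57) = -5.0324°
wrap1 = π − 2β = 190.0648°
wrap2 = π + 2β = 169.9352°

wrap2=169.94_deg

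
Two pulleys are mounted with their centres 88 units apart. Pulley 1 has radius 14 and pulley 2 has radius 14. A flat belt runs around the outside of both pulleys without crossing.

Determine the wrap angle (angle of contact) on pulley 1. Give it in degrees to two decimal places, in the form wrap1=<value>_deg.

wrap1=180.00_deg

open belt: β = asin((r2−r1)/C) = asin(0/88) = 0.0000°
wrap1 = π − 2β = 180.0000°
wrap2 = π + 2β = 180.0000°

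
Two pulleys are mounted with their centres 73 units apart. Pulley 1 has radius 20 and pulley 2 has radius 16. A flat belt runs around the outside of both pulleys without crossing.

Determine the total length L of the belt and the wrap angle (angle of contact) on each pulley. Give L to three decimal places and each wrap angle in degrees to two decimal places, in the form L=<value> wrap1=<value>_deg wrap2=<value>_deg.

L=259.317 wrap1=186.28_deg wrap2=173.72_deg

open belt: β = asin((r2−r1)/C) = asin(-4/73) = -3.1411°
wrap1 = π − 2β = 186.2821°
wrap2 = π + 2β = 173.7179°
tangent length = C·cosβ = 72.8903
L = r1·wrap1 + r2·wrap2 + 2·C·cosβ = 20·3.2512 + 16·3.0319 + 2·72.8903 = 259.3166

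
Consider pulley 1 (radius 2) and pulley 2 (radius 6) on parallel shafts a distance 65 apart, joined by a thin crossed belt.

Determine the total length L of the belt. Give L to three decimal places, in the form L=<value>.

L=156.119

crossed belt: β = asin((r1+r2)/C) = asin(8/65) = 7.0697°
wrap1 = wrap2 = π + 2β = 194.1394°
tangent length = C·cosβ = 64.5058
L = (r1+r2)·wrap + 2·C·cosβ = 8·3.3884 + 2·64.5058 = 156.1186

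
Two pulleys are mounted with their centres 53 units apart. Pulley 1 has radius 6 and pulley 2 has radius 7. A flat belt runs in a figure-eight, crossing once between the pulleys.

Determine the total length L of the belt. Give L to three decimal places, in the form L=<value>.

L=150.046

crossed belt: β = asin((r1+r2)/C) = asin(13/53) = 14.1986°
wrap1 = wrap2 = π + 2β = 208.3971°
tangent length = C·cosβ = 51.3809
L = (r1+r2)·wrap + 2·C·cosβ = 13·3.6372 + 2·51.3809 = 150.0457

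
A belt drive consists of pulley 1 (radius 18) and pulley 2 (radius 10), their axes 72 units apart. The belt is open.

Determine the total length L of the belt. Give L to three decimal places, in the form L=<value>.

open belt: β = asin((r2−r1)/C) = asin(-8/72) = -6.3794°
wrap1 = π − 2β = 192.7587°
wrap2 = π + 2β = 167.2413°
tangent length = C·cosβ = 71.5542
L = r1·wrap1 + r2·wrap2 + 2·C·cosβ = 18·3.3643 + 10·2.9189 + 2·71.5542 = 232.8544

L=232.854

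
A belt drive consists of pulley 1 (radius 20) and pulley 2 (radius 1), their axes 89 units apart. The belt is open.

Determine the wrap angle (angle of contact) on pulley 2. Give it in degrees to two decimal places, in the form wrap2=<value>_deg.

open belt: β = asin((r2−r1)/C) = asin(-19/89) = -12.3266°
wrap1 = π − 2β = 204.6531°
wrap2 = π + 2β = 155.3469°

wrap2=155.35_deg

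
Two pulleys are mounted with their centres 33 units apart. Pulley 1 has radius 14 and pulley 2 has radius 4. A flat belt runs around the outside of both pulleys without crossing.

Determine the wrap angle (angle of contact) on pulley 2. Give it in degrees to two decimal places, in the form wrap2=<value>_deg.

open belt: β = asin((r2−r1)/C) = asin(-10/33) = -17.6397°
wrap1 = π − 2β = 215.2794°
wrap2 = π + 2β = 144.7206°

wrap2=144.72_deg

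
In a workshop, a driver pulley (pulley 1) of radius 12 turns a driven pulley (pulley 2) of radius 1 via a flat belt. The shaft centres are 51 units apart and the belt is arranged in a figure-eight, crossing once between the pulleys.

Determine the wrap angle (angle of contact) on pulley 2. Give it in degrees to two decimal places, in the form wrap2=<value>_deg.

crossed belt: β = asin((r1+r2)/C) = asin(13/51) = 14.7678°
wrap1 = wrap2 = π + 2β = 209.5356°

wrap2=209.54_deg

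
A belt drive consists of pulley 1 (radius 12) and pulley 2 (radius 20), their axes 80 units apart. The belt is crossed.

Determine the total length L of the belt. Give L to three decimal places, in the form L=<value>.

crossed belt: β = asin((r1+r2)/C) = asin(32/80) = 23.5782°
wrap1 = wrap2 = π + 2β = 227.1564°
tangent length = C·cosβ = 73.3212
L = (r1+r2)·wrap + 2·C·cosβ = 32·3.9646 + 2·73.3212 = 273.5105

L=273.510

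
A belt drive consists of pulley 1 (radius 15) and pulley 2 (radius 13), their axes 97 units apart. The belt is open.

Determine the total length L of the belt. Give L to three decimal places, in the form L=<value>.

L=282.006

open belt: β = asin((r2−r1)/C) = asin(-2/97) = -1.1814°
wrap1 = π − 2β = 182.3629°
wrap2 = π + 2β = 177.6371°
tangent length = C·cosβ = 96.9794
L = r1·wrap1 + r2·wrap2 + 2·C·cosβ = 15·3.1828 + 13·3.1004 + 2·96.9794 = 282.0058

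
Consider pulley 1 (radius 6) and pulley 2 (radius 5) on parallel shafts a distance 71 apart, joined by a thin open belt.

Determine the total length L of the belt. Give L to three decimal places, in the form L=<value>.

open belt: β = asin((r2−r1)/C) = asin(-1/71) = -0.8070°
wrap1 = π − 2β = 181.6140°
wrap2 = π + 2β = 178.3860°
tangent length = C·cosβ = 70.9930
L = r1·wrap1 + r2·wrap2 + 2·C·cosβ = 6·3.1698 + 5·3.1134 + 2·70.9930 = 176.5716

L=176.572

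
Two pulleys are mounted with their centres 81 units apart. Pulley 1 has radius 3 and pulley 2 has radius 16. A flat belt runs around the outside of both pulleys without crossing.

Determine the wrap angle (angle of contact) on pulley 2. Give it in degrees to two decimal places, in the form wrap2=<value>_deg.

open belt: β = asin((r2−r1)/C) = asin(13/81) = 9.2356°
wrap1 = π − 2β = 161.5289°
wrap2 = π + 2β = 198.4711°

wrap2=198.47_deg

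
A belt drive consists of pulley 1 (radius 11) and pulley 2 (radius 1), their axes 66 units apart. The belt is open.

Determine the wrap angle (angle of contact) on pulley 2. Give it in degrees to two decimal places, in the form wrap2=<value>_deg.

open belt: β = asin((r2−r1)/C) = asin(-10/66) = -8.7147°
wrap1 = π − 2β = 197.4295°
wrap2 = π + 2β = 162.5705°

wrap2=162.57_deg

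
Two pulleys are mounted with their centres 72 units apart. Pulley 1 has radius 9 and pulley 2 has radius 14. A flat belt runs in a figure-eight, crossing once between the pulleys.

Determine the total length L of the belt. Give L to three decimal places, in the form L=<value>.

L=223.668

crossed belt: β = asin((r1+r2)/C) = asin(23/72) = 18.6293°
wrap1 = wrap2 = π + 2β = 217.2587°
tangent length = C·cosβ = 68.2276
L = (r1+r2)·wrap + 2·C·cosβ = 23·3.7919 + 2·68.2276 = 223.6683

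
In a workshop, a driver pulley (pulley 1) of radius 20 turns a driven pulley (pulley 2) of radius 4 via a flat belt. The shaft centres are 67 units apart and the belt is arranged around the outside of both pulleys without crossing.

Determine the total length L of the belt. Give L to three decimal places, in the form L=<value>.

open belt: β = asin((r2−r1)/C) = asin(-16/67) = -13.8161°
wrap1 = π − 2β = 207.6322°
wrap2 = π + 2β = 152.3678°
tangent length = C·cosβ = 65.0615
L = r1·wrap1 + r2·wrap2 + 2·C·cosβ = 20·3.6239 + 4·2.6593 + 2·65.0615 = 213.2376

L=213.238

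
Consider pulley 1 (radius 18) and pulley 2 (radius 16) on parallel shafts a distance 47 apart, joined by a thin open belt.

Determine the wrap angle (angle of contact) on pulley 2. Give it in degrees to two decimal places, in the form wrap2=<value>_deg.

open belt: β = asin((r2−r1)/C) = asin(-2/47) = -2.4389°
wrap1 = π − 2β = 184.8777°
wrap2 = π + 2β = 175.1223°

wrap2=175.12_deg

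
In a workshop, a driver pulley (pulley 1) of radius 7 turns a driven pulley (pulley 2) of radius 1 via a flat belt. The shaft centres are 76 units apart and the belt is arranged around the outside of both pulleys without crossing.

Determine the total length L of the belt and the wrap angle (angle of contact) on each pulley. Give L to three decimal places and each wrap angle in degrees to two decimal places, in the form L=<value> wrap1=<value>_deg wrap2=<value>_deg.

L=177.607 wrap1=189.06_deg wrap2=170.94_deg

open belt: β = asin((r2−r1)/C) = asin(-6/76) = -4.5281°
wrap1 = π − 2β = 189.0561°
wrap2 = π + 2β = 170.9439°
tangent length = C·cosβ = 75.7628
L = r1·wrap1 + r2·wrap2 + 2·C·cosβ = 7·3.2997 + 1·2.9835 + 2·75.7628 = 177.6067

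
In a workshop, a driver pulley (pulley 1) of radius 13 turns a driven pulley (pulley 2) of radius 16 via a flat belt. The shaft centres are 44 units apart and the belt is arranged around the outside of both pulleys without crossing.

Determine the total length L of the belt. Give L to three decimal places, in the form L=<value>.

L=179.311

open belt: β = asin((r2−r1)/C) = asin(3/44) = 3.9096°
wrap1 = π − 2β = 172.1809°
wrap2 = π + 2β = 187.8191°
tangent length = C·cosβ = 43.8976
L = r1·wrap1 + r2·wrap2 + 2·C·cosβ = 13·3.0051 + 16·3.2781 + 2·43.8976 = 179.3108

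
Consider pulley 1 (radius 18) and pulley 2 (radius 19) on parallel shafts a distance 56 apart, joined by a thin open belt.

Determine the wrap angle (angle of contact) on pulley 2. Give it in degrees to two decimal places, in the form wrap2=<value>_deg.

open belt: β = asin((r2−r1)/C) = asin(1/56) = 1.0232°
wrap1 = π − 2β = 177.9536°
wrap2 = π + 2β = 182.0464°

wrap2=182.05_deg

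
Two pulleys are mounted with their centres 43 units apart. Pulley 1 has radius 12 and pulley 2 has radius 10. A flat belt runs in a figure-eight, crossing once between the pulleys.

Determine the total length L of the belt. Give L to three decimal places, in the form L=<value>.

L=166.638

crossed belt: β = asin((r1+r2)/C) = asin(22/43) = 30.7723°
wrap1 = wrap2 = π + 2β = 241.5446°
tangent length = C·cosβ = 36.9459
L = (r1+r2)·wrap + 2·C·cosβ = 22·4.2157 + 2·36.9459 = 166.6383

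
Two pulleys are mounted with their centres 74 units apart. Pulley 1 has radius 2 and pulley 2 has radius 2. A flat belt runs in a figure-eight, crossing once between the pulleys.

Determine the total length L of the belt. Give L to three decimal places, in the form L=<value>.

crossed belt: β = asin((r1+r2)/C) = asin(4/74) = 3.0986°
wrap1 = wrap2 = π + 2β = 186.1972°
tangent length = C·cosβ = 73.8918
L = (r1+r2)·wrap + 2·C·cosβ = 4·3.2498 + 2·73.8918 = 160.7826

L=160.783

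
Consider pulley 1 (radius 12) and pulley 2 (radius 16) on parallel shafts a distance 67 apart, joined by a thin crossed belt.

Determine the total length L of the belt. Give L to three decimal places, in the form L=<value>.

L=233.846

crossed belt: β = asin((r1+r2)/C) = asin(28/67) = 24.7027°
wrap1 = wrap2 = π + 2β = 229.4055°
tangent length = C·cosβ = 60.8687
L = (r1+r2)·wrap + 2·C·cosβ = 28·4.0039 + 2·60.8687 = 233.8461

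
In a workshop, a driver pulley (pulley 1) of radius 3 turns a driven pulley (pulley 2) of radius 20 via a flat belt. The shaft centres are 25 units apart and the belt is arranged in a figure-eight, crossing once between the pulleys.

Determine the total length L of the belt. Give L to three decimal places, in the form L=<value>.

L=145.584

crossed belt: β = asin((r1+r2)/C) = asin(23/25) = 66.9261°
wrap1 = wrap2 = π + 2β = 313.8522°
tangent length = C·cosβ = 9.7980
L = (r1+r2)·wrap + 2·C·cosβ = 23·5.4778 + 2·9.7980 = 145.5843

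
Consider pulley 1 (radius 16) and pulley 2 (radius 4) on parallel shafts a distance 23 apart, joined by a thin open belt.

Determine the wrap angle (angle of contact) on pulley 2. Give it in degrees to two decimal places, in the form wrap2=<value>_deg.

open belt: β = asin((r2−r1)/C) = asin(-12/23) = -31.4490°
wrap1 = π − 2β = 242.8980°
wrap2 = π + 2β = 117.1020°

wrap2=117.10_deg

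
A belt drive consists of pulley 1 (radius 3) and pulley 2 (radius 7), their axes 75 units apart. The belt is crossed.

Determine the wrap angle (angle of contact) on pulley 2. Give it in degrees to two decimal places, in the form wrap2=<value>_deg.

wrap2=195.32_deg

crossed belt: β = asin((r1+r2)/C) = asin(10/75) = 7.6623°
wrap1 = wrap2 = π + 2β = 195.3245°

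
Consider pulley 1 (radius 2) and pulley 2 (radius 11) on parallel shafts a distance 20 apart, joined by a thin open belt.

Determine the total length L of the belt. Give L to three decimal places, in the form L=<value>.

L=84.964

open belt: β = asin((r2−r1)/C) = asin(9/20) = 26.7437°
wrap1 = π − 2β = 126.5126°
wrap2 = π + 2β = 233.4874°
tangent length = C·cosβ = 17.8606
L = r1·wrap1 + r2·wrap2 + 2·C·cosβ = 2·2.2081 + 11·4.0751 + 2·17.8606 = 84.9636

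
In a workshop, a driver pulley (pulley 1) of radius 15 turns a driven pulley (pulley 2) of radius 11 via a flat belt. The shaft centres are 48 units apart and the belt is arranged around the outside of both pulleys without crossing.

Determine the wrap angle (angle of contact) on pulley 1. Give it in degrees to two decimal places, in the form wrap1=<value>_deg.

wrap1=189.56_deg

open belt: β = asin((r2−r1)/C) = asin(-4/48) = -4.7802°
wrap1 = π − 2β = 189.5604°
wrap2 = π + 2β = 170.4396°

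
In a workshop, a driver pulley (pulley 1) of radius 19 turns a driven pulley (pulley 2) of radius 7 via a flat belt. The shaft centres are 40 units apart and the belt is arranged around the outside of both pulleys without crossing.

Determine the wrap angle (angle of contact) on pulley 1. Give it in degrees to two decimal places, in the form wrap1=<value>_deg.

open belt: β = asin((r2−r1)/C) = asin(-12/40) = -17.4576°
wrap1 = π − 2β = 214.9152°
wrap2 = π + 2β = 145.0848°

wrap1=214.92_deg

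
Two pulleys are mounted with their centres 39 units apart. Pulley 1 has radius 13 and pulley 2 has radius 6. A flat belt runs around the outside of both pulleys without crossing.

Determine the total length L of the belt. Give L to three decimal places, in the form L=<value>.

L=138.950

open belt: β = asin((r2−r1)/C) = asin(-7/39) = -10.3399°
wrap1 = π − 2β = 200.6798°
wrap2 = π + 2β = 159.3202°
tangent length = C·cosβ = 38.3667
L = r1·wrap1 + r2·wrap2 + 2·C·cosβ = 13·3.5025 + 6·2.7807 + 2·38.3667 = 138.9501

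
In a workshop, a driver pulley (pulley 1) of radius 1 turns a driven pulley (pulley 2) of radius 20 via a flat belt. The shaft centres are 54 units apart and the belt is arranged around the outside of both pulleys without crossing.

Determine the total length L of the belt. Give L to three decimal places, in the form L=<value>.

open belt: β = asin((r2−r1)/C) = asin(19/54) = 20.6006°
wrap1 = π − 2β = 138.7988°
wrap2 = π + 2β = 221.2012°
tangent length = C·cosβ = 50.5470
L = r1·wrap1 + r2·wrap2 + 2·C·cosβ = 1·2.4225 + 20·3.8607 + 2·50.5470 = 180.7303

L=180.730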